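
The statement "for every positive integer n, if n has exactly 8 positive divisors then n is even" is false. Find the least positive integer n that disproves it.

n = 105

For n = 24, 30, 40, 42, …, 88, 102, 104 the conclusion holds.
n = 105: divisors of 105: 1, 3, 5, 7, 15, 21, 35, 105; 105 is odd.
Hence n = 105 is a counterexample.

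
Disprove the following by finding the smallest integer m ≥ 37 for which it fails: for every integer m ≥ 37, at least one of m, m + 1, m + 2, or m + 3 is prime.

For m = 37, 38, 39, 40, …, 45, 46, 47 the conclusion holds.
m = 48: 48 = 2 × 24; 49 = 7 × 7; 50 = 2 × 25; 51 = 3 × 17 — all composite.
Thus m = 48 disproves the claim, and no smaller m works.

m = 48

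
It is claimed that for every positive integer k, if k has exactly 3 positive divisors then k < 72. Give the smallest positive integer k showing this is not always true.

For k = 4, 9, 25, 49 the conclusion holds.
k = 121: τ(121) = 3; 121 ≥ 72.
Hence k = 121 is a counterexample.

k = 121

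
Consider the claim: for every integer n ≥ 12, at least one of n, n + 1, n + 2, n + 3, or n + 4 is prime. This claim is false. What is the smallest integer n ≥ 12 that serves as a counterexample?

We need the least integer n ≥ 12 for which n, n + 1, n + 2, n + 3, n + 4 are all composite.
The first 12 eligible values, up to n = 23, all satisfy the conclusion.
n = 24: 24 = 2 × 12; 25 = 5 × 5; 26 = 2 × 13; 27 = 3 × 9; 28 = 2 × 14 — all composite.
Hence n = 24 is a counterexample.

n = 24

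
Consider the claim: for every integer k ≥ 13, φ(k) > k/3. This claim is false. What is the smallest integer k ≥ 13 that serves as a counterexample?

k = 18

Check each integer k ≥ 13 in order until the claim fails.
For k = 13, 14, 15, 16, 17 the conclusion holds.
k = 18: φ(18) = 6 and 18/3 = 6, so φ(18) ≤ 18/3.
Hence k = 18 is a counterexample.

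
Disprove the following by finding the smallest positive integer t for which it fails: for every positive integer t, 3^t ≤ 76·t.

We need the least positive integer t for which 3^t > 76·t.
t = 1: 3^t = 3 and 76·t = 76, so 3 ≤ 76.
t = 2: 3^t = 9 and 76·t = 152, so 9 ≤ 152.
t = 3: 3^t = 27 and 76·t = 228, so 27 ≤ 228.
t = 4: 3^t = 81 and 76·t = 304, so 81 ≤ 304.
t = 5: 3^t = 243 and 76·t = 380, so 243 ≤ 380.
t = 6: 3^t = 729 and 76·t = 456, so 729 > 456.

t = 6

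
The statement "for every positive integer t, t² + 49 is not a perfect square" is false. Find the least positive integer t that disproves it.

A counterexample is any positive integer t such that t² + 49 is a perfect square; we check each in order.
For t = 1, 2, 3, 4, …, 21, 22, 23 the conclusion holds.
t = 24: 24² + 49 = 625 = 25², a perfect square.
Thus t = 24 disproves the claim, and no smaller t works.

t = 24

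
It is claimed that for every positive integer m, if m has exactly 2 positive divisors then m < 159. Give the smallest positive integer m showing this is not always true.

m = 163

A counterexample is any positive integer m such that m has exactly 2 positive divisors but the claim fails; we check each in order.
For m = 2, 3, 5, 7, …, 149, 151, 157 the conclusion holds.
m = 163: τ(163) = 2; 163 ≥ 159.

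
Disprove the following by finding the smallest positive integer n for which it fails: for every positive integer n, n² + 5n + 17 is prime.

n = 8

A counterexample is any positive integer n such that n² + 5n + 17 is not prime; we check each in order.
The first 7 eligible values, up to n = 7, all satisfy the conclusion.
n = 8: n² + 5n + 17 = 121 = 11 × 11, composite.
Hence n = 8 is a counterexample.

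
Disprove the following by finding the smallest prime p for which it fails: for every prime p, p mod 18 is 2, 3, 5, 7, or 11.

p = 13

The first 5 eligible values, up to p = 11, all satisfy the conclusion.
p = 13: 13 mod 18 = 13 — not in {2, 3, 5, 7, 11}.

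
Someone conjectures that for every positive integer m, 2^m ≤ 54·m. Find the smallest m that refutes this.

m = 9

Check each positive integer m in order until 2^m > 54·m.
For m = 1, 2, 3, 4, 5, 6, 7, 8 the conclusion holds.
m = 9: 2^m = 512 and 54·m = 486, so 512 > 486.
Thus m = 9 disproves the claim, and no smaller m works.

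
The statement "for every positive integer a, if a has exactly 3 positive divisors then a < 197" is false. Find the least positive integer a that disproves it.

a = 289

The first 6 eligible values, up to a = 169, all satisfy the conclusion.
a = 289: τ(289) = 3; 289 ≥ 197.
Hence a = 289 is a counterexample.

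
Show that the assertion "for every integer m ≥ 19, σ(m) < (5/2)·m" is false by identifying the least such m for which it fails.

We need the least integer m ≥ 19 for which the claim fails.
The first 5 eligible values, up to m = 23, all satisfy the conclusion.
m = 24: σ(24) = 60; 60 ≥ 60.

m = 24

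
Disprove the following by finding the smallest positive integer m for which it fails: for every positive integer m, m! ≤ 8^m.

m = 20

A counterexample is any positive integer m such that m! > 8^m; we check each in order.
For m = 1, 2, 3, 4, …, 17, 18, 19 the conclusion holds.
m = 20: m! = 2432902008176640000 and 8^m = 1152921504606846976, so 2432902008176640000 > 1152921504606846976.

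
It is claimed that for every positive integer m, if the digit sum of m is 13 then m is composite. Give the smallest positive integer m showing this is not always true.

m = 67

A counterexample is any positive integer m such that the digit sum of m is 13 but m is prime; we check each in order.
m = 49: digit sum 13; 49 is composite.
m = 58: digit sum 13; 58 is composite.
m = 67: digit sum 13; 67 is prime, not composite.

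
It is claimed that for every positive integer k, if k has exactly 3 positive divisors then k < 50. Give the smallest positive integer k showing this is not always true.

k = 121

We need the least positive integer k for which k has exactly 3 positive divisors but the claim fails.
The first 4 eligible values, up to k = 49, all satisfy the conclusion.
k = 121: τ(121) = 3; 121 ≥ 50.
So k = 121 is the smallest counterexample.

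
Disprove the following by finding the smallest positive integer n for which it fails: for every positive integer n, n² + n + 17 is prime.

n = 16

The first 15 eligible values, up to n = 15, all satisfy the conclusion.
n = 16: n² + n + 17 = 289 = 17 × 17, composite.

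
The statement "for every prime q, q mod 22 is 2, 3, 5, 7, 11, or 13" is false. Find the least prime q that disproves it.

q = 17

We need the least prime q for which the claim fails.
The first 6 eligible values, up to q = 13, all satisfy the conclusion.
q = 17: 17 mod 22 = 17 — not in {2, 3, 5, 7, 11, 13}.
So q = 17 is the smallest counterexample.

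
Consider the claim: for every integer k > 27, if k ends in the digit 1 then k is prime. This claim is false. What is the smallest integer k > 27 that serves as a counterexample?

For k = 31, 41 the conclusion holds.
k = 51: 51 ends in 1; 51 = 3 × 17, composite.

k = 51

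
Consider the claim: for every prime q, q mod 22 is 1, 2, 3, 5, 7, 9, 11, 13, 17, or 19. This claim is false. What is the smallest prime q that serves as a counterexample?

The first 11 eligible values, up to q = 31, all satisfy the conclusion.
q = 37: 37 mod 22 = 15 — not in {1, 2, 3, 5, 7, 9, 11, 13, 17, 19}.

q = 37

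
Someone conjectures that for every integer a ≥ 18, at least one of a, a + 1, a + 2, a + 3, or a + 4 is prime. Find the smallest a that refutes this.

A counterexample is any integer a ≥ 18 such that a, a + 1, a + 2, a + 3, a + 4 are all composite; we check each in order.
For a = 18, 19, 20, 21, 22, 23 the conclusion holds.
a = 24: 24 = 2 × 12; 25 = 5 × 5; 26 = 2 × 13; 27 = 3 × 9; 28 = 2 × 14 — all composite.

a = 24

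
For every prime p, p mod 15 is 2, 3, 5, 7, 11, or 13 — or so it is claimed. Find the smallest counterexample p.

p = 19

Check each prime p in order until the claim fails.
p = 2: 2 mod 15 = 2.
p = 3: 3 mod 15 = 3.
p = 5: 5 mod 15 = 5.
p = 7: 7 mod 15 = 7.
p = 11: 11 mod 15 = 11.
p = 13: 13 mod 15 = 13.
p = 17: 17 mod 15 = 2.
p = 19: 19 mod 15 = 4 — not in {2, 3, 5, 7, 11, 13}.
So p = 19 is the smallest counterexample.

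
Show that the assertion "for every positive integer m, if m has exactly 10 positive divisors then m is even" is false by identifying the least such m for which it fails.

m = 405

Check each positive integer m in order until m has exactly 10 positive divisors but m is odd.
For m = 48, 80, 112, 162, 176, 208, 272, 304, 368 the conclusion holds.
m = 405: divisors of 405: 10 divisors; 405 is odd.
So m = 405 is the smallest counterexample.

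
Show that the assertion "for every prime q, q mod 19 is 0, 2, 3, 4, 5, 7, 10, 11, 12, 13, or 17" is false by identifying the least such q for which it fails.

q = 37

Check each prime q in order until the claim fails.
For q = 2, 3, 5, 7, …, 23, 29, 31 the conclusion holds.
q = 37: 37 mod 19 = 18 — not in {0, 2, 3, 4, 5, 7, 10, 11, 12, 13, 17}.
Thus q = 37 disproves the claim, and no smaller q works.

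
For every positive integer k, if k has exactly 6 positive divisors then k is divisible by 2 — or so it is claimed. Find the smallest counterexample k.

k = 45

Check each positive integer k in order until k has exactly 6 positive divisors but k is not divisible by 2.
k = 12: τ(12) = 6; 12 mod 2 = 0.
k = 18: τ(18) = 6; 18 mod 2 = 0.
k = 20: τ(20) = 6; 20 mod 2 = 0.
k = 28: τ(28) = 6; 28 mod 2 = 0.
k = 32: τ(32) = 6; 32 mod 2 = 0.
k = 44: τ(44) = 6; 44 mod 2 = 0.
k = 45: τ(45) = 6; 45 mod 2 = 1.
Hence k = 45 is a counterexample.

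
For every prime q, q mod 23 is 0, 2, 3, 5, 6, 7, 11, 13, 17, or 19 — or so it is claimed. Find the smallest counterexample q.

For q = 2, 3, 5, 7, 11, 13, 17, 19, 23, 29 the conclusion holds.
q = 31: 31 mod 23 = 8 — not in {0, 2, 3, 5, 6, 7, 11, 13, 17, 19}.
Hence q = 31 is a counterexample.

q = 31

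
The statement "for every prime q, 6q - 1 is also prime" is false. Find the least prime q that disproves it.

q = 11

We need the least prime q for which 6q - 1 is not prime.
For q = 2, 3, 5, 7 the conclusion holds.
q = 11: 6q - 1 = 65 = 5 × 13, not prime.
So q = 11 is the smallest counterexample.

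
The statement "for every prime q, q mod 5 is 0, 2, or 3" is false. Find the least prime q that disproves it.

q = 11

Check each prime q in order until the claim fails.
For q = 2, 3, 5, 7 the conclusion holds.
q = 11: 11 mod 5 = 1 — not in {0, 2, 3}.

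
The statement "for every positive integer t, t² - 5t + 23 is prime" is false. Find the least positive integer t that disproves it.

t = 19

We need the least positive integer t for which t² - 5t + 23 is not prime.
For t = 1, 2, 3, 4, …, 16, 17, 18 the conclusion holds.
t = 19: t² - 5t + 23 = 289 = 17 × 17, composite.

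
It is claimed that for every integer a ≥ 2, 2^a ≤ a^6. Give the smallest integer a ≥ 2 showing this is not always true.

a = 30

For a = 2, 3, 4, 5, …, 27, 28, 29 the conclusion holds.
a = 30: 2^a = 1073741824 and a^6 = 729000000, so 1073741824 > 729000000.
Thus a = 30 disproves the claim, and no smaller a works.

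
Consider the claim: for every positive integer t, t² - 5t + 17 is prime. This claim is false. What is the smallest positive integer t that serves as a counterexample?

We need the least positive integer t for which t² - 5t + 17 is not prime.
For t = 1, 2, 3, 4, …, 10, 11, 12 the conclusion holds.
t = 13: t² - 5t + 17 = 121 = 11 × 11, composite.
Thus t = 13 disproves the claim, and no smaller t works.

t = 13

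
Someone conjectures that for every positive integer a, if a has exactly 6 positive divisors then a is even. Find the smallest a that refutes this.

a = 45

A counterexample is any positive integer a such that a has exactly 6 positive divisors but a is odd; we check each in order.
The first 6 eligible values, up to a = 44, all satisfy the conclusion.
a = 45: divisors of 45: 1, 3, 5, 9, 15, 45; 45 is odd.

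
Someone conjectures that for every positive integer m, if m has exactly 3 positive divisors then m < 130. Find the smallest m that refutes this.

m = 169

A counterexample is any positive integer m such that m has exactly 3 positive divisors but the claim fails; we check each in order.
The first 5 eligible values, up to m = 121, all satisfy the conclusion.
m = 169: τ(169) = 3; 169 ≥ 130.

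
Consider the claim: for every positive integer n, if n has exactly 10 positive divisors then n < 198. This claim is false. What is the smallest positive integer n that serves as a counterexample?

n = 208

We need the least positive integer n for which n has exactly 10 positive divisors but the claim fails.
For n = 48, 80, 112, 162, 176 the conclusion holds.
n = 208: τ(208) = 10; 208 ≥ 198.
So n = 208 is the smallest counterexample.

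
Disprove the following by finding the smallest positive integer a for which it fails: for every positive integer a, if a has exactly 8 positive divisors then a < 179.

Check each positive integer a in order until a has exactly 8 positive divisors but the claim fails.
For a = 24, 30, 40, 42, …, 165, 170, 174 the conclusion holds.
a = 182: τ(182) = 8; 182 ≥ 179.

a = 182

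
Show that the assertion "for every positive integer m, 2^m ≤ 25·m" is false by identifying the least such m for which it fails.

m = 8

A counterexample is any positive integer m such that 2^m > 25·m; we check each in order.
The first 7 eligible values, up to m = 7, all satisfy the conclusion.
m = 8: 2^m = 256 and 25·m = 200, so 256 > 200.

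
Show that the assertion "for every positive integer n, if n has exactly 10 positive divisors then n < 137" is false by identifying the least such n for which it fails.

n = 162

Check each positive integer n in order until n has exactly 10 positive divisors but the claim fails.
For n = 48, 80, 112 the conclusion holds.
n = 162: τ(162) = 10; 162 ≥ 137.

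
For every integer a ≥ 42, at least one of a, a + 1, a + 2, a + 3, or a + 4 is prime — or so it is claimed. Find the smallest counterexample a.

a = 48

Check each integer a ≥ 42 in order until a, a + 1, a + 2, a + 3, a + 4 are all composite.
For a = 42, 43, 44, 45, 46, 47 the conclusion holds.
a = 48: 48 = 2 × 24; 49 = 7 × 7; 50 = 2 × 25; 51 = 3 × 17; 52 = 2 × 26 — all composite.
Thus a = 48 disproves the claim, and no smaller a works.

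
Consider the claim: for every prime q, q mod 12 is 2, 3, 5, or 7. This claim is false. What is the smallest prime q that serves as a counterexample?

q = 11

A counterexample is any prime q such that the claim fails; we check each in order.
q = 2: 2 mod 12 = 2.
q = 3: 3 mod 12 = 3.
q = 5: 5 mod 12 = 5.
q = 7: 7 mod 12 = 7.
q = 11: 11 mod 12 = 11 — not in {2, 3, 5, 7}.
Hence q = 11 is a counterexample.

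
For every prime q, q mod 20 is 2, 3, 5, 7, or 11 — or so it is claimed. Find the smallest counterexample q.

q = 13

A counterexample is any prime q such that the claim fails; we check each in order.
The first 5 eligible values, up to q = 11, all satisfy the conclusion.
q = 13: 13 mod 20 = 13 — not in {2, 3, 5, 7, 11}.
Hence q = 13 is a counterexample.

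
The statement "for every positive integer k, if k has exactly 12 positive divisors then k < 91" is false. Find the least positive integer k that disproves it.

k = 96

A counterexample is any positive integer k such that k has exactly 12 positive divisors but the claim fails; we check each in order.
The first 4 eligible values, up to k = 90, all satisfy the conclusion.
k = 96: τ(96) = 12; 96 ≥ 91.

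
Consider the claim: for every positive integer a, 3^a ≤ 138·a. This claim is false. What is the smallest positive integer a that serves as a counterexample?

a = 7

Check each positive integer a in order until 3^a > 138·a.
For a = 1, 2, 3, 4, 5, 6 the conclusion holds.
a = 7: 3^a = 2187 and 138·a = 966, so 2187 > 966.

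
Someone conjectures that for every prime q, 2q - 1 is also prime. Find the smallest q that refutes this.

q = 5

A counterexample is any prime q such that 2q - 1 is not prime; we check each in order.
For q = 2, 3 the conclusion holds.
q = 5: 2q - 1 = 9 = 3 × 3, not prime.
So q = 5 is the smallest counterexample.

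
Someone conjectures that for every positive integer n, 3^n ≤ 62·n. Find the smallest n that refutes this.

n = 6

For n = 1, 2, 3, 4, 5 the conclusion holds.
n = 6: 3^n = 729 and 62·n = 372, so 729 > 372.
Thus n = 6 disproves the claim, and no smaller n works.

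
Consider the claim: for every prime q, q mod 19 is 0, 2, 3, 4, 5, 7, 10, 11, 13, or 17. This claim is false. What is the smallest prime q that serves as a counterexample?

q = 31

The first 10 eligible values, up to q = 29, all satisfy the conclusion.
q = 31: 31 mod 19 = 12 — not in {0, 2, 3, 4, 5, 7, 10, 11, 13, 17}.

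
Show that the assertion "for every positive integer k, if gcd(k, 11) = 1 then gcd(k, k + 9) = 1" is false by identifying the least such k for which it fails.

k = 3

A counterexample is any positive integer k such that gcd(k, 11) = 1 but gcd(k, k + 9) > 1; we check each in order.
For k = 1, 2 the conclusion holds.
k = 3: gcd(3, 12) = 3.
So k = 3 is the smallest counterexample.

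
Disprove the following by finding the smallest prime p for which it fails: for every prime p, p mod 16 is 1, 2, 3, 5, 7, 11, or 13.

p = 31

Check each prime p in order until the claim fails.
The first 10 eligible values, up to p = 29, all satisfy the conclusion.
p = 31: 31 mod 16 = 15 — not in {1, 2, 3, 5, 7, 11, 13}.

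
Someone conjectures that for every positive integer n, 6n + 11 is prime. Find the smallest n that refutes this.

Check each positive integer n in order until 6n + 11 is not prime.
n = 1: 6n + 11 = 17, prime.
n = 2: 6n + 11 = 23, prime.
n = 3: 6n + 11 = 29, prime.
n = 4: 6n + 11 = 35 = 5 × 7, composite.
So n = 4 is the smallest counterexample.

n = 4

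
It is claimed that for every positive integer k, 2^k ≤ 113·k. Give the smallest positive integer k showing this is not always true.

For k = 1, 2, 3, 4, 5, 6, 7, 8, 9, 10 the conclusion holds.
k = 11: 2^k = 2048 and 113·k = 1243, so 2048 > 1243.

k = 11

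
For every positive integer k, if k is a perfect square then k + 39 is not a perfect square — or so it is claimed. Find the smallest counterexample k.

k = 25

We need the least positive integer k for which k is a perfect square but k + 39 is a perfect square.
The first 4 eligible values, up to k = 16, all satisfy the conclusion.
k = 25: 25 = 5² and 25 + 39 = 64 = 8².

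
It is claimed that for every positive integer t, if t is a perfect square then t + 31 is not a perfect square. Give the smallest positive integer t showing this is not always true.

t = 225

For t = 1, 4, 9, 16, …, 144, 169, 196 the conclusion holds.
t = 225: 225 = 15² and 225 + 31 = 256 = 16².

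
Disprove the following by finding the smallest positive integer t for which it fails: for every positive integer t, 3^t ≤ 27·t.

t = 5

Check each positive integer t in order until 3^t > 27·t.
The first 4 eligible values, up to t = 4, all satisfy the conclusion.
t = 5: 3^t = 243 and 27·t = 135, so 243 > 135.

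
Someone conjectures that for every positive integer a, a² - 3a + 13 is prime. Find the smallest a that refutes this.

a = 12

For a = 1, 2, 3, 4, …, 9, 10, 11 the conclusion holds.
a = 12: a² - 3a + 13 = 121 = 11 × 11, composite.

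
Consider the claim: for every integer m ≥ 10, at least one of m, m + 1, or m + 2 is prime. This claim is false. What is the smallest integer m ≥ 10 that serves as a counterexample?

Check each integer m ≥ 10 in order until m, m + 1, m + 2 are all composite.
For m = 10, 11, 12, 13 the conclusion holds.
m = 14: 14 = 2 × 7; 15 = 3 × 5; 16 = 2 × 8 — all composite.
Thus m = 14 disproves the claim, and no smaller m works.

m = 14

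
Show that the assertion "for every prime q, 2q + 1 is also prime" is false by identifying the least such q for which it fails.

q = 7

q = 2: 2q + 1 = 5, prime.
q = 3: 2q + 1 = 7, prime.
q = 5: 2q + 1 = 11, prime.
q = 7: 2q + 1 = 15 = 3 × 5, not prime.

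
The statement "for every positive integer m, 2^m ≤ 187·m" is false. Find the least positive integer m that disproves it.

m = 12

For m = 1, 2, 3, 4, …, 9, 10, 11 the conclusion holds.
m = 12: 2^m = 4096 and 187·m = 2244, so 4096 > 2244.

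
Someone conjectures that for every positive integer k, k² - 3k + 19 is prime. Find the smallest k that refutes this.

We need the least positive integer k for which k² - 3k + 19 is not prime.
The first 17 eligible values, up to k = 17, all satisfy the conclusion.
k = 18: k² - 3k + 19 = 289 = 17 × 17, composite.

k = 18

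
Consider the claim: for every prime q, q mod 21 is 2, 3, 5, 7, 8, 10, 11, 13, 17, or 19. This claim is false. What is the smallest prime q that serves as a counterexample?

For q = 2, 3, 5, 7, …, 23, 29, 31 the conclusion holds.
q = 37: 37 mod 21 = 16 — not in {2, 3, 5, 7, 8, 10, 11, 13, 17, 19}.

q = 37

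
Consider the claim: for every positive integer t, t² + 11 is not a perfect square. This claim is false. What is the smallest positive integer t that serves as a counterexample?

t = 5

t = 1: 1² + 11 = 12, not a perfect square.
t = 2: 2² + 11 = 15, not a perfect square.
t = 3: 3² + 11 = 20, not a perfect square.
t = 4: 4² + 11 = 27, not a perfect square.
t = 5: 5² + 11 = 36 = 6², a perfect square.
Thus t = 5 disproves the claim, and no smaller t works.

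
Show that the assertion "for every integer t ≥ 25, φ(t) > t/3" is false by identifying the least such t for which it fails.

t = 25: φ(25) = 20 and 25/3 = 25/3, so φ(25) > 25/3.
t = 26: φ(26) = 12 and 26/3 = 26/3, so φ(26) > 26/3.
t = 27: φ(27) = 18 and 27/3 = 9, so φ(27) > 27/3.
t = 28: φ(28) = 12 and 28/3 = 28/3, so φ(28) > 28/3.
t = 29: φ(29) = 28 and 29/3 = 29/3, so φ(29) > 29/3.
t = 30: φ(30) = 8 and 30/3 = 10, so φ(30) ≤ 30/3.

t = 30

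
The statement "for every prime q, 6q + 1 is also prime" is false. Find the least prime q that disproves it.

q = 19

We need the least prime q for which 6q + 1 is not prime.
For q = 2, 3, 5, 7, 11, 13, 17 the conclusion holds.
q = 19: 6q + 1 = 115 = 5 × 23, not prime.
So q = 19 is the smallest counterexample.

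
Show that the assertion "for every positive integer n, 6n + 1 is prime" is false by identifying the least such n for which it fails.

Check each positive integer n in order until 6n + 1 is not prime.
For n = 1, 2, 3 the conclusion holds.
n = 4: 6n + 1 = 25 = 5 × 5, composite.

n = 4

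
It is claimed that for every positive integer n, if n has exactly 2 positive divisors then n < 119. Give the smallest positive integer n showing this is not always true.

For n = 2, 3, 5, 7, …, 107, 109, 113 the conclusion holds.
n = 127: τ(127) = 2; 127 ≥ 119.

n = 127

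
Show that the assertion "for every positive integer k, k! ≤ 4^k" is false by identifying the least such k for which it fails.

A counterexample is any positive integer k such that k! > 4^k; we check each in order.
k = 1: k! = 1 and 4^k = 4, so 1 ≤ 4.
k = 2: k! = 2 and 4^k = 16, so 2 ≤ 16.
k = 3: k! = 6 and 4^k = 64, so 6 ≤ 64.
k = 4: k! = 24 and 4^k = 256, so 24 ≤ 256.
k = 5: k! = 120 and 4^k = 1024, so 120 ≤ 1024.
k = 6: k! = 720 and 4^k = 4096, so 720 ≤ 4096.
k = 7: k! = 5040 and 4^k = 16384, so 5040 ≤ 16384.
k = 8: k! = 40320 and 4^k = 65536, so 40320 ≤ 65536.
k = 9: k! = 362880 and 4^k = 262144, so 362880 > 262144.

k = 9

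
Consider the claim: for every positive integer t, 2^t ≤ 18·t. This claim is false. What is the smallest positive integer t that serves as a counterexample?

We need the least positive integer t for which 2^t > 18·t.
t = 1: 2^t = 2 and 18·t = 18, so 2 ≤ 18.
t = 2: 2^t = 4 and 18·t = 36, so 4 ≤ 36.
t = 3: 2^t = 8 and 18·t = 54, so 8 ≤ 54.
t = 4: 2^t = 16 and 18·t = 72, so 16 ≤ 72.
t = 5: 2^t = 32 and 18·t = 90, so 32 ≤ 90.
t = 6: 2^t = 64 and 18·t = 108, so 64 ≤ 108.
t = 7: 2^t = 128 and 18·t = 126, so 128 > 126.

t = 7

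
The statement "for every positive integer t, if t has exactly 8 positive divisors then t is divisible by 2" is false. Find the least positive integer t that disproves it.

t = 105

A counterexample is any positive integer t such that t has exactly 8 positive divisors but t is not divisible by 2; we check each in order.
For t = 24, 30, 40, 42, …, 88, 102, 104 the conclusion holds.
t = 105: τ(105) = 8; 105 mod 2 = 1.
Thus t = 105 disproves the claim, and no smaller t works.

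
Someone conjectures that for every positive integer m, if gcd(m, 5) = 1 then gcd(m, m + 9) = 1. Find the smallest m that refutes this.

We need the least positive integer m for which gcd(m, 5) = 1 but gcd(m, m + 9) > 1.
For m = 1, 2 the conclusion holds.
m = 3: gcd(3, 12) = 3.
Hence m = 3 is a counterexample.

m = 3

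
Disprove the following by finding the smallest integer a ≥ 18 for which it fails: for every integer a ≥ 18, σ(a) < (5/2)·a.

a = 24

a = 18: σ(18) = 39; 39 < 45.
a = 19: σ(19) = 20; 20 < 95/2.
a = 20: σ(20) = 42; 42 < 50.
a = 21: σ(21) = 32; 32 < 105/2.
a = 22: σ(22) = 36; 36 < 55.
a = 23: σ(23) = 24; 24 < 115/2.
a = 24: σ(24) = 60; 60 ≥ 60.
Hence a = 24 is a counterexample.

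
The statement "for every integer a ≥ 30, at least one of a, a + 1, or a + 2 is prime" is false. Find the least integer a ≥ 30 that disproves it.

a = 32

We need the least integer a ≥ 30 for which a, a + 1, a + 2 are all composite.
a = 30: 31 is prime.
a = 31: 31 is prime.
a = 32: 32 = 2 × 16; 33 = 3 × 11; 34 = 2 × 17 — all composite.
Thus a = 32 disproves the claim, and no smaller a works.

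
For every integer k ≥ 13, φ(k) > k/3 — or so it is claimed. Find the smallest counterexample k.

Check each integer k ≥ 13 in order until the claim fails.
The first 5 eligible values, up to k = 17, all satisfy the conclusion.
k = 18: φ(18) = 6 and 18/3 = 6, so φ(18) ≤ 18/3.

k = 18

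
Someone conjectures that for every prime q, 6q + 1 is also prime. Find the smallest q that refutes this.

q = 19

Check each prime q in order until 6q + 1 is not prime.
For q = 2, 3, 5, 7, 11, 13, 17 the conclusion holds.
q = 19: 6q + 1 = 115 = 5 × 23, not prime.
Thus q = 19 disproves the claim, and no smaller q works.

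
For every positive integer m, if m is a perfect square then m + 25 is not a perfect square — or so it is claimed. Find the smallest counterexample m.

We need the least positive integer m for which m is a perfect square but m + 25 is a perfect square.
For m = 1, 4, 9, 16, …, 81, 100, 121 the conclusion holds.
m = 144: 144 = 12² and 144 + 25 = 169 = 13².

m = 144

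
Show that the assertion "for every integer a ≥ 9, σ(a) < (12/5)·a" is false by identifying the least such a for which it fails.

a = 24

The first 15 eligible values, up to a = 23, all satisfy the conclusion.
a = 24: σ(24) = 60; 60 ≥ 288/5.
Thus a = 24 disproves the claim, and no smaller a works.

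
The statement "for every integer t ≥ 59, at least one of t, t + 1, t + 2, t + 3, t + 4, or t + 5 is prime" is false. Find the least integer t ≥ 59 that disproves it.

The first 31 eligible values, up to t = 89, all satisfy the conclusion.
t = 90: 90 = 2 × 45; 91 = 7 × 13; 92 = 2 × 46; 93 = 3 × 31; 94 = 2 × 47; 95 = 5 × 19 — all composite.

t = 90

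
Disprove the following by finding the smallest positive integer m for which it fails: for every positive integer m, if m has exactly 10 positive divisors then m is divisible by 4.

m = 162

For m = 48, 80, 112 the conclusion holds.
m = 162: τ(162) = 10; 162 mod 4 = 2.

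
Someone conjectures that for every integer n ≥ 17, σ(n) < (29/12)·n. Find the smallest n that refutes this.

We need the least integer n ≥ 17 for which the claim fails.
The first 7 eligible values, up to n = 23, all satisfy the conclusion.
n = 24: σ(24) = 60; 60 ≥ 58.

n = 24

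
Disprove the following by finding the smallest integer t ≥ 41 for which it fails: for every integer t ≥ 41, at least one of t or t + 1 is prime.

t = 44

A counterexample is any integer t ≥ 41 such that t, t + 1 are both composite; we check each in order.
For t = 41, 42, 43 the conclusion holds.
t = 44: 44 = 2 × 22; 45 = 3 × 15 — both composite.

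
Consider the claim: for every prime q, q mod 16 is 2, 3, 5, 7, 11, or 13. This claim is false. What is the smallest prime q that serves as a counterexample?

q = 2: 2 mod 16 = 2.
q = 3: 3 mod 16 = 3.
q = 5: 5 mod 16 = 5.
q = 7: 7 mod 16 = 7.
q = 11: 11 mod 16 = 11.
q = 13: 13 mod 16 = 13.
q = 17: 17 mod 16 = 1 — not in {2, 3, 5, 7, 11, 13}.
Thus q = 17 disproves the claim, and no smaller q works.

q = 17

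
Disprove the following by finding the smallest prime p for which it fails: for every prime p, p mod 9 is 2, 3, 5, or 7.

The first 5 eligible values, up to p = 11, all satisfy the conclusion.
p = 13: 13 mod 9 = 4 — not in {2, 3, 5, 7}.

p = 13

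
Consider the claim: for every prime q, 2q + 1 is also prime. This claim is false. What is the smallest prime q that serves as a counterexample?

Check each prime q in order until 2q + 1 is not prime.
For q = 2, 3, 5 the conclusion holds.
q = 7: 2q + 1 = 15 = 3 × 5, not prime.
So q = 7 is the smallest counterexample.

q = 7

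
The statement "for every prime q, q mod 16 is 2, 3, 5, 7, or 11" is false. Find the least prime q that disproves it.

q = 13

q = 2: 2 mod 16 = 2.
q = 3: 3 mod 16 = 3.
q = 5: 5 mod 16 = 5.
q = 7: 7 mod 16 = 7.
q = 11: 11 mod 16 = 11.
q = 13: 13 mod 16 = 13 — not in {2, 3, 5, 7, 11}.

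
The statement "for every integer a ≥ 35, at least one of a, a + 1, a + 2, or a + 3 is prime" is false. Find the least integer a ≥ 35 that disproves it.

a = 48

Check each integer a ≥ 35 in order until a, a + 1, a + 2, a + 3 are all composite.
The first 13 eligible values, up to a = 47, all satisfy the conclusion.
a = 48: 48 = 2 × 24; 49 = 7 × 7; 50 = 2 × 25; 51 = 3 × 17 — all composite.
Thus a = 48 disproves the claim, and no smaller a works.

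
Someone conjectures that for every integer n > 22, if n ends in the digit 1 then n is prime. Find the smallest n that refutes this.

A counterexample is any integer n > 22 such that n ends in the digit 1 but n is not prime; we check each in order.
For n = 31, 41 the conclusion holds.
n = 51: 51 ends in 1; 51 = 3 × 17, composite.

n = 51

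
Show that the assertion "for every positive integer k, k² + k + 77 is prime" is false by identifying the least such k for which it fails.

We need the least positive integer k for which k² + k + 77 is not prime.
For k = 1, 2, 3, 4, 5 the conclusion holds.
k = 6: k² + k + 77 = 119 = 7 × 17, composite.

k = 6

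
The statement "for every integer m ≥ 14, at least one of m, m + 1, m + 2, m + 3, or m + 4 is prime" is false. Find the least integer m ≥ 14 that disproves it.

For m = 14, 15, 16, 17, 18, 19, 20, 21, 22, 23 the conclusion holds.
m = 24: 24 = 2 × 12; 25 = 5 × 5; 26 = 2 × 13; 27 = 3 × 9; 28 = 2 × 14 — all composite.
Thus m = 24 disproves the claim, and no smaller m works.

m = 24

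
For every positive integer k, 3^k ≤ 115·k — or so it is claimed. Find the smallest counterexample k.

k = 6

Check each positive integer k in order until 3^k > 115·k.
The first 5 eligible values, up to k = 5, all satisfy the conclusion.
k = 6: 3^k = 729 and 115·k = 690, so 729 > 690.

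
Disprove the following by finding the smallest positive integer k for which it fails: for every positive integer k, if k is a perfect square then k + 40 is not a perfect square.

We need the least positive integer k for which k is a perfect square but k + 40 is a perfect square.
For k = 1, 4 the conclusion holds.
k = 9: 9 = 3² and 9 + 40 = 49 = 7².
Hence k = 9 is a counterexample.

k = 9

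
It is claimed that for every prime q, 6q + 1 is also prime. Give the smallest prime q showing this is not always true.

A counterexample is any prime q such that 6q + 1 is not prime; we check each in order.
q = 2: 6q + 1 = 13, prime.
q = 3: 6q + 1 = 19, prime.
q = 5: 6q + 1 = 31, prime.
q = 7: 6q + 1 = 43, prime.
q = 11: 6q + 1 = 67, prime.
q = 13: 6q + 1 = 79, prime.
q = 17: 6q + 1 = 103, prime.
q = 19: 6q + 1 = 115 = 5 × 23, not prime.
Thus q = 19 disproves the claim, and no smaller q works.

q = 19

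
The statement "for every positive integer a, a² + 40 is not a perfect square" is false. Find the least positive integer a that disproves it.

a = 3

We need the least positive integer a for which a² + 40 is a perfect square.
a = 1: 1² + 40 = 41, not a perfect square.
a = 2: 2² + 40 = 44, not a perfect square.
a = 3: 3² + 40 = 49 = 7², a perfect square.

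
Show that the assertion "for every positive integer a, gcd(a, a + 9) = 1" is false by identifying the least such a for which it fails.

We need the least positive integer a for which gcd(a, a + 9) > 1.
a = 1: gcd(1, 10) = 1.
a = 2: gcd(2, 11) = 1.
a = 3: gcd(3, 12) = 3.

a = 3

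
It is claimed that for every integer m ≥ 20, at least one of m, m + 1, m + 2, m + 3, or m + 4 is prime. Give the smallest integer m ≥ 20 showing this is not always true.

The first 4 eligible values, up to m = 23, all satisfy the conclusion.
m = 24: 24 = 2 × 12; 25 = 5 × 5; 26 = 2 × 13; 27 = 3 × 9; 28 = 2 × 14 — all composite.

m = 24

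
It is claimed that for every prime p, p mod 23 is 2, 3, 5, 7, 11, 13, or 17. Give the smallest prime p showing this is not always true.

p = 19

A counterexample is any prime p such that the claim fails; we check each in order.
The first 7 eligible values, up to p = 17, all satisfy the conclusion.
p = 19: 19 mod 23 = 19 — not in {2, 3, 5, 7, 11, 13, 17}.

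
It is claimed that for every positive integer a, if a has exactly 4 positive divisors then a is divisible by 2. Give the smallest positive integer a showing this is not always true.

Check each positive integer a in order until a has exactly 4 positive divisors but a is not divisible by 2.
For a = 6, 8, 10, 14 the conclusion holds.
a = 15: τ(15) = 4; 15 mod 2 = 1.

a = 15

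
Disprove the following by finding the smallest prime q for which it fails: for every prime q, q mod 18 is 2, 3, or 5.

For q = 2, 3, 5 the conclusion holds.
q = 7: 7 mod 18 = 7 — not in {2, 3, 5}.
Thus q = 7 disproves the claim, and no smaller q works.

q = 7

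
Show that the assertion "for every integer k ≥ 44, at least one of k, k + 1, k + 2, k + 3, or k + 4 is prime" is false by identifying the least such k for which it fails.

Check each integer k ≥ 44 in order until k, k + 1, k + 2, k + 3, k + 4 are all composite.
For k = 44, 45, 46, 47 the conclusion holds.
k = 48: 48 = 2 × 24; 49 = 7 × 7; 50 = 2 × 25; 51 = 3 × 17; 52 = 2 × 26 — all composite.

k = 48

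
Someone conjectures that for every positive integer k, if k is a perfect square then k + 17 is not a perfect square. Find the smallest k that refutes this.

We need the least positive integer k for which k is a perfect square but k + 17 is a perfect square.
For k = 1, 4, 9, 16, 25, 36, 49 the conclusion holds.
k = 64: 64 = 8² and 64 + 17 = 81 = 9².
Hence k = 64 is a counterexample.

k = 64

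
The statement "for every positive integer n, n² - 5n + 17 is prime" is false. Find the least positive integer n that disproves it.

The first 12 eligible values, up to n = 12, all satisfy the conclusion.
n = 13: n² - 5n + 17 = 121 = 11 × 11, composite.

n = 13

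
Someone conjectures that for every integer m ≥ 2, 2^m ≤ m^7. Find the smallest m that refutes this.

We need the least integer m ≥ 2 for which 2^m > m^7.
The first 35 eligible values, up to m = 36, all satisfy the conclusion.
m = 37: 2^m = 137438953472 and m^7 = 94931877133, so 137438953472 > 94931877133.
So m = 37 is the smallest counterexample.

m = 37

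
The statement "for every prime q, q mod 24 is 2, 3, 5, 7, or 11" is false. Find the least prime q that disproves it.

q = 13

A counterexample is any prime q such that the claim fails; we check each in order.
For q = 2, 3, 5, 7, 11 the conclusion holds.
q = 13: 13 mod 24 = 13 — not in {2, 3, 5, 7, 11}.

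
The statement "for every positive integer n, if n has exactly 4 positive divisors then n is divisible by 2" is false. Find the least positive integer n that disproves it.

n = 15

The first 4 eligible values, up to n = 14, all satisfy the conclusion.
n = 15: τ(15) = 4; 15 mod 2 = 1.
So n = 15 is the smallest counterexample.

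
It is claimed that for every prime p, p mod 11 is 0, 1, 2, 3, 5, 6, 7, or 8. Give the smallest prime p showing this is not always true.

p = 31

A counterexample is any prime p such that the claim fails; we check each in order.
For p = 2, 3, 5, 7, 11, 13, 17, 19, 23, 29 the conclusion holds.
p = 31: 31 mod 11 = 9 — not in {0, 1, 2, 3, 5, 6, 7, 8}.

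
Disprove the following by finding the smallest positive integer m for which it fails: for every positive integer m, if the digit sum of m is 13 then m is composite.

A counterexample is any positive integer m such that the digit sum of m is 13 but m is prime; we check each in order.
m = 49: digit sum 13; 49 is composite.
m = 58: digit sum 13; 58 is composite.
m = 67: digit sum 13; 67 is prime, not composite.
So m = 67 is the smallest counterexample.

m = 67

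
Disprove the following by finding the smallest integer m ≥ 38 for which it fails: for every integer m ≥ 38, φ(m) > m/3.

m = 38: φ(38) = 18 and 38/3 = 38/3, so φ(38) > 38/3.
m = 39: φ(39) = 24 and 39/3 = 13, so φ(39) > 39/3.
m = 40: φ(40) = 16 and 40/3 = 40/3, so φ(40) > 40/3.
m = 41: φ(41) = 40 and 41/3 = 41/3, so φ(41) > 41/3.
m = 42: φ(42) = 12 and 42/3 = 14, so φ(42) ≤ 42/3.

m = 42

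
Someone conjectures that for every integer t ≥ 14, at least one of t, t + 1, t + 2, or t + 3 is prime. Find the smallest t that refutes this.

t = 24

We need the least integer t ≥ 14 for which t, t + 1, t + 2, t + 3 are all composite.
For t = 14, 15, 16, 17, 18, 19, 20, 21, 22, 23 the conclusion holds.
t = 24: 24 = 2 × 12; 25 = 5 × 5; 26 = 2 × 13; 27 = 3 × 9 — all composite.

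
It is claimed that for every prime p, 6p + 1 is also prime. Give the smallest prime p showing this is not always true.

A counterexample is any prime p such that 6p + 1 is not prime; we check each in order.
The first 7 eligible values, up to p = 17, all satisfy the conclusion.
p = 19: 6p + 1 = 115 = 5 × 23, not prime.

p = 19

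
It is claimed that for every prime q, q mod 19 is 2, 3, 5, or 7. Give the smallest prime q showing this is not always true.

q = 11

We need the least prime q for which the claim fails.
The first 4 eligible values, up to q = 7, all satisfy the conclusion.
q = 11: 11 mod 19 = 11 — not in {2, 3, 5, 7}.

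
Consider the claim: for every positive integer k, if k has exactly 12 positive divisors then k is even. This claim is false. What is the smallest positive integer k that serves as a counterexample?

We need the least positive integer k for which k has exactly 12 positive divisors but k is odd.
The first 24 eligible values, up to k = 308, all satisfy the conclusion.
k = 315: divisors of 315: 12 divisors; 315 is odd.
Thus k = 315 disproves the claim, and no smaller k works.

k = 315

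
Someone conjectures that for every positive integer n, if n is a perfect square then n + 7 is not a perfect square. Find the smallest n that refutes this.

We need the least positive integer n for which n is a perfect square but n + 7 is a perfect square.
For n = 1, 4 the conclusion holds.
n = 9: 9 = 3² and 9 + 7 = 16 = 4².
Hence n = 9 is a counterexample.

n = 9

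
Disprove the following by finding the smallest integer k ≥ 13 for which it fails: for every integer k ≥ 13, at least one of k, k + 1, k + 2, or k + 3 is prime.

A counterexample is any integer k ≥ 13 such that k, k + 1, k + 2, k + 3 are all composite; we check each in order.
For k = 13, 14, 15, 16, …, 21, 22, 23 the conclusion holds.
k = 24: 24 = 2 × 12; 25 = 5 × 5; 26 = 2 × 13; 27 = 3 × 9 — all composite.
Thus k = 24 disproves the claim, and no smaller k works.

k = 24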